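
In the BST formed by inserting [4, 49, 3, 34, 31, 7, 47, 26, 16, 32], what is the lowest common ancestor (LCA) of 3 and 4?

Tree insertion order: [4, 49, 3, 34, 31, 7, 47, 26, 16, 32]
Tree (level-order array): [4, 3, 49, None, None, 34, None, 31, 47, 7, 32, None, None, None, 26, None, None, 16]
In a BST, the LCA of p=3, q=4 is the first node v on the
root-to-leaf path with p <= v <= q (go left if both < v, right if both > v).
Walk from root:
  at 4: 3 <= 4 <= 4, this is the LCA
LCA = 4


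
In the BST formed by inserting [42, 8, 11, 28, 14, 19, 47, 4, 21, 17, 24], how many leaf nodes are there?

Tree built from: [42, 8, 11, 28, 14, 19, 47, 4, 21, 17, 24]
Tree (level-order array): [42, 8, 47, 4, 11, None, None, None, None, None, 28, 14, None, None, 19, 17, 21, None, None, None, 24]
Rule: A leaf has 0 children.
Per-node child counts:
  node 42: 2 child(ren)
  node 8: 2 child(ren)
  node 4: 0 child(ren)
  node 11: 1 child(ren)
  node 28: 1 child(ren)
  node 14: 1 child(ren)
  node 19: 2 child(ren)
  node 17: 0 child(ren)
  node 21: 1 child(ren)
  node 24: 0 child(ren)
  node 47: 0 child(ren)
Matching nodes: [4, 17, 24, 47]
Count of leaf nodes: 4


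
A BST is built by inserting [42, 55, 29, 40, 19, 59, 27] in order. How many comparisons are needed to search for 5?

Search path for 5: 42 -> 29 -> 19
Found: False
Comparisons: 3


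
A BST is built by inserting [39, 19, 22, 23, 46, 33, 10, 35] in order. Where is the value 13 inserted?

Starting tree (level order): [39, 19, 46, 10, 22, None, None, None, None, None, 23, None, 33, None, 35]
Insertion path: 39 -> 19 -> 10
Result: insert 13 as right child of 10
Final tree (level order): [39, 19, 46, 10, 22, None, None, None, 13, None, 23, None, None, None, 33, None, 35]


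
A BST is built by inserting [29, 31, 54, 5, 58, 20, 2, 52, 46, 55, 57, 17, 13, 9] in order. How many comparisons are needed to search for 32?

Search path for 32: 29 -> 31 -> 54 -> 52 -> 46
Found: False
Comparisons: 5


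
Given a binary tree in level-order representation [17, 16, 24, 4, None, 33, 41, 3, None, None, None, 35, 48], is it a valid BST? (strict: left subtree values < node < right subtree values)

Level-order array: [17, 16, 24, 4, None, 33, 41, 3, None, None, None, 35, 48]
Validate using subtree bounds (lo, hi): at each node, require lo < value < hi,
then recurse left with hi=value and right with lo=value.
Preorder trace (stopping at first violation):
  at node 17 with bounds (-inf, +inf): OK
  at node 16 with bounds (-inf, 17): OK
  at node 4 with bounds (-inf, 16): OK
  at node 3 with bounds (-inf, 4): OK
  at node 24 with bounds (17, +inf): OK
  at node 33 with bounds (17, 24): VIOLATION
Node 33 violates its bound: not (17 < 33 < 24).
Result: Not a valid BST


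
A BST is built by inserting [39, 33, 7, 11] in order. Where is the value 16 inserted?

Starting tree (level order): [39, 33, None, 7, None, None, 11]
Insertion path: 39 -> 33 -> 7 -> 11
Result: insert 16 as right child of 11
Final tree (level order): [39, 33, None, 7, None, None, 11, None, 16]


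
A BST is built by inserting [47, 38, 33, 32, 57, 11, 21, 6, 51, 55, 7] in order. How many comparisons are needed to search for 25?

Search path for 25: 47 -> 38 -> 33 -> 32 -> 11 -> 21
Found: False
Comparisons: 6


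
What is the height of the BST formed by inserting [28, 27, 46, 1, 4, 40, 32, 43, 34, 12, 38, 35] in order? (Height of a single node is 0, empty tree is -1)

Insertion order: [28, 27, 46, 1, 4, 40, 32, 43, 34, 12, 38, 35]
Tree (level-order array): [28, 27, 46, 1, None, 40, None, None, 4, 32, 43, None, 12, None, 34, None, None, None, None, None, 38, 35]
Compute height bottom-up (empty subtree = -1):
  height(12) = 1 + max(-1, -1) = 0
  height(4) = 1 + max(-1, 0) = 1
  height(1) = 1 + max(-1, 1) = 2
  height(27) = 1 + max(2, -1) = 3
  height(35) = 1 + max(-1, -1) = 0
  height(38) = 1 + max(0, -1) = 1
  height(34) = 1 + max(-1, 1) = 2
  height(32) = 1 + max(-1, 2) = 3
  height(43) = 1 + max(-1, -1) = 0
  height(40) = 1 + max(3, 0) = 4
  height(46) = 1 + max(4, -1) = 5
  height(28) = 1 + max(3, 5) = 6
Height = 6


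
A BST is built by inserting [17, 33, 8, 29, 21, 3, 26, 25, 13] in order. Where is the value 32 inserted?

Starting tree (level order): [17, 8, 33, 3, 13, 29, None, None, None, None, None, 21, None, None, 26, 25]
Insertion path: 17 -> 33 -> 29
Result: insert 32 as right child of 29
Final tree (level order): [17, 8, 33, 3, 13, 29, None, None, None, None, None, 21, 32, None, 26, None, None, 25]


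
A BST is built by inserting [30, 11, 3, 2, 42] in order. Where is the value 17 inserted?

Starting tree (level order): [30, 11, 42, 3, None, None, None, 2]
Insertion path: 30 -> 11
Result: insert 17 as right child of 11
Final tree (level order): [30, 11, 42, 3, 17, None, None, 2]


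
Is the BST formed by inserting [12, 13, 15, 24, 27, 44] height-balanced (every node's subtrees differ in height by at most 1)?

Tree (level-order array): [12, None, 13, None, 15, None, 24, None, 27, None, 44]
Definition: a tree is height-balanced if, at every node, |h(left) - h(right)| <= 1 (empty subtree has height -1).
Bottom-up per-node check:
  node 44: h_left=-1, h_right=-1, diff=0 [OK], height=0
  node 27: h_left=-1, h_right=0, diff=1 [OK], height=1
  node 24: h_left=-1, h_right=1, diff=2 [FAIL (|-1-1|=2 > 1)], height=2
  node 15: h_left=-1, h_right=2, diff=3 [FAIL (|-1-2|=3 > 1)], height=3
  node 13: h_left=-1, h_right=3, diff=4 [FAIL (|-1-3|=4 > 1)], height=4
  node 12: h_left=-1, h_right=4, diff=5 [FAIL (|-1-4|=5 > 1)], height=5
Node 24 violates the condition: |-1 - 1| = 2 > 1.
Result: Not balanced


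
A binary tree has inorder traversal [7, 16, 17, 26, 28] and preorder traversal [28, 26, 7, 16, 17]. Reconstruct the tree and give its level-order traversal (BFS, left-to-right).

Inorder:  [7, 16, 17, 26, 28]
Preorder: [28, 26, 7, 16, 17]
Algorithm: preorder visits root first, so consume preorder in order;
for each root, split the current inorder slice at that value into
left-subtree inorder and right-subtree inorder, then recurse.
Recursive splits:
  root=28; inorder splits into left=[7, 16, 17, 26], right=[]
  root=26; inorder splits into left=[7, 16, 17], right=[]
  root=7; inorder splits into left=[], right=[16, 17]
  root=16; inorder splits into left=[], right=[17]
  root=17; inorder splits into left=[], right=[]
Reconstructed level-order: [28, 26, 7, 16, 17]


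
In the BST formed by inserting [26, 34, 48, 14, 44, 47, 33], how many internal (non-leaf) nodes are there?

Tree built from: [26, 34, 48, 14, 44, 47, 33]
Tree (level-order array): [26, 14, 34, None, None, 33, 48, None, None, 44, None, None, 47]
Rule: An internal node has at least one child.
Per-node child counts:
  node 26: 2 child(ren)
  node 14: 0 child(ren)
  node 34: 2 child(ren)
  node 33: 0 child(ren)
  node 48: 1 child(ren)
  node 44: 1 child(ren)
  node 47: 0 child(ren)
Matching nodes: [26, 34, 48, 44]
Count of internal (non-leaf) nodes: 4


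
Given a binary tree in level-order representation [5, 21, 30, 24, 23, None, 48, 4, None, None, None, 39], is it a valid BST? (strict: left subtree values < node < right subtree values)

Level-order array: [5, 21, 30, 24, 23, None, 48, 4, None, None, None, 39]
Validate using subtree bounds (lo, hi): at each node, require lo < value < hi,
then recurse left with hi=value and right with lo=value.
Preorder trace (stopping at first violation):
  at node 5 with bounds (-inf, +inf): OK
  at node 21 with bounds (-inf, 5): VIOLATION
Node 21 violates its bound: not (-inf < 21 < 5).
Result: Not a valid BST


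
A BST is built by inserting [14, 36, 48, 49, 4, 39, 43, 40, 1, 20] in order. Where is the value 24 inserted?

Starting tree (level order): [14, 4, 36, 1, None, 20, 48, None, None, None, None, 39, 49, None, 43, None, None, 40]
Insertion path: 14 -> 36 -> 20
Result: insert 24 as right child of 20
Final tree (level order): [14, 4, 36, 1, None, 20, 48, None, None, None, 24, 39, 49, None, None, None, 43, None, None, 40]


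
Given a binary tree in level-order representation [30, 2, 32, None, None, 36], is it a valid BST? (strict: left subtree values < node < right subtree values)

Level-order array: [30, 2, 32, None, None, 36]
Validate using subtree bounds (lo, hi): at each node, require lo < value < hi,
then recurse left with hi=value and right with lo=value.
Preorder trace (stopping at first violation):
  at node 30 with bounds (-inf, +inf): OK
  at node 2 with bounds (-inf, 30): OK
  at node 32 with bounds (30, +inf): OK
  at node 36 with bounds (30, 32): VIOLATION
Node 36 violates its bound: not (30 < 36 < 32).
Result: Not a valid BST


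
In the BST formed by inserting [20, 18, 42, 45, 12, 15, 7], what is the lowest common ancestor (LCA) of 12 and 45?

Tree insertion order: [20, 18, 42, 45, 12, 15, 7]
Tree (level-order array): [20, 18, 42, 12, None, None, 45, 7, 15]
In a BST, the LCA of p=12, q=45 is the first node v on the
root-to-leaf path with p <= v <= q (go left if both < v, right if both > v).
Walk from root:
  at 20: 12 <= 20 <= 45, this is the LCA
LCA = 20


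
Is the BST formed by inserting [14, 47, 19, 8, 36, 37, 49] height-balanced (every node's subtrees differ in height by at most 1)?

Tree (level-order array): [14, 8, 47, None, None, 19, 49, None, 36, None, None, None, 37]
Definition: a tree is height-balanced if, at every node, |h(left) - h(right)| <= 1 (empty subtree has height -1).
Bottom-up per-node check:
  node 8: h_left=-1, h_right=-1, diff=0 [OK], height=0
  node 37: h_left=-1, h_right=-1, diff=0 [OK], height=0
  node 36: h_left=-1, h_right=0, diff=1 [OK], height=1
  node 19: h_left=-1, h_right=1, diff=2 [FAIL (|-1-1|=2 > 1)], height=2
  node 49: h_left=-1, h_right=-1, diff=0 [OK], height=0
  node 47: h_left=2, h_right=0, diff=2 [FAIL (|2-0|=2 > 1)], height=3
  node 14: h_left=0, h_right=3, diff=3 [FAIL (|0-3|=3 > 1)], height=4
Node 19 violates the condition: |-1 - 1| = 2 > 1.
Result: Not balanced


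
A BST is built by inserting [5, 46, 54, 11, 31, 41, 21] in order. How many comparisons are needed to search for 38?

Search path for 38: 5 -> 46 -> 11 -> 31 -> 41
Found: False
Comparisons: 5


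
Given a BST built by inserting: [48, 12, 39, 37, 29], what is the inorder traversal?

Tree insertion order: [48, 12, 39, 37, 29]
Tree (level-order array): [48, 12, None, None, 39, 37, None, 29]
Inorder traversal: [12, 29, 37, 39, 48]


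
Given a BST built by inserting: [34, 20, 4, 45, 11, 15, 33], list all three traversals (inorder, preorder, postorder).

Tree insertion order: [34, 20, 4, 45, 11, 15, 33]
Tree (level-order array): [34, 20, 45, 4, 33, None, None, None, 11, None, None, None, 15]
Inorder (L, root, R): [4, 11, 15, 20, 33, 34, 45]
Preorder (root, L, R): [34, 20, 4, 11, 15, 33, 45]
Postorder (L, R, root): [15, 11, 4, 33, 20, 45, 34]


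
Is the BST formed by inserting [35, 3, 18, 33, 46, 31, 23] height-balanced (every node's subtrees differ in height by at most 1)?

Tree (level-order array): [35, 3, 46, None, 18, None, None, None, 33, 31, None, 23]
Definition: a tree is height-balanced if, at every node, |h(left) - h(right)| <= 1 (empty subtree has height -1).
Bottom-up per-node check:
  node 23: h_left=-1, h_right=-1, diff=0 [OK], height=0
  node 31: h_left=0, h_right=-1, diff=1 [OK], height=1
  node 33: h_left=1, h_right=-1, diff=2 [FAIL (|1--1|=2 > 1)], height=2
  node 18: h_left=-1, h_right=2, diff=3 [FAIL (|-1-2|=3 > 1)], height=3
  node 3: h_left=-1, h_right=3, diff=4 [FAIL (|-1-3|=4 > 1)], height=4
  node 46: h_left=-1, h_right=-1, diff=0 [OK], height=0
  node 35: h_left=4, h_right=0, diff=4 [FAIL (|4-0|=4 > 1)], height=5
Node 33 violates the condition: |1 - -1| = 2 > 1.
Result: Not balanced


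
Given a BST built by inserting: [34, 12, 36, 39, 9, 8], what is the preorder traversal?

Tree insertion order: [34, 12, 36, 39, 9, 8]
Tree (level-order array): [34, 12, 36, 9, None, None, 39, 8]
Preorder traversal: [34, 12, 9, 8, 36, 39]


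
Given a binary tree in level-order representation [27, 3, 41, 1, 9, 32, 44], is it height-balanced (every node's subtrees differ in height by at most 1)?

Tree (level-order array): [27, 3, 41, 1, 9, 32, 44]
Definition: a tree is height-balanced if, at every node, |h(left) - h(right)| <= 1 (empty subtree has height -1).
Bottom-up per-node check:
  node 1: h_left=-1, h_right=-1, diff=0 [OK], height=0
  node 9: h_left=-1, h_right=-1, diff=0 [OK], height=0
  node 3: h_left=0, h_right=0, diff=0 [OK], height=1
  node 32: h_left=-1, h_right=-1, diff=0 [OK], height=0
  node 44: h_left=-1, h_right=-1, diff=0 [OK], height=0
  node 41: h_left=0, h_right=0, diff=0 [OK], height=1
  node 27: h_left=1, h_right=1, diff=0 [OK], height=2
All nodes satisfy the balance condition.
Result: Balanced


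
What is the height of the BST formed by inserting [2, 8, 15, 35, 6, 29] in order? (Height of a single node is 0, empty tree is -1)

Insertion order: [2, 8, 15, 35, 6, 29]
Tree (level-order array): [2, None, 8, 6, 15, None, None, None, 35, 29]
Compute height bottom-up (empty subtree = -1):
  height(6) = 1 + max(-1, -1) = 0
  height(29) = 1 + max(-1, -1) = 0
  height(35) = 1 + max(0, -1) = 1
  height(15) = 1 + max(-1, 1) = 2
  height(8) = 1 + max(0, 2) = 3
  height(2) = 1 + max(-1, 3) = 4
Height = 4


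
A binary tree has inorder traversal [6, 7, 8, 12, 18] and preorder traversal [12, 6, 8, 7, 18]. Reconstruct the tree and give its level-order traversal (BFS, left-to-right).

Inorder:  [6, 7, 8, 12, 18]
Preorder: [12, 6, 8, 7, 18]
Algorithm: preorder visits root first, so consume preorder in order;
for each root, split the current inorder slice at that value into
left-subtree inorder and right-subtree inorder, then recurse.
Recursive splits:
  root=12; inorder splits into left=[6, 7, 8], right=[18]
  root=6; inorder splits into left=[], right=[7, 8]
  root=8; inorder splits into left=[7], right=[]
  root=7; inorder splits into left=[], right=[]
  root=18; inorder splits into left=[], right=[]
Reconstructed level-order: [12, 6, 18, 8, 7]


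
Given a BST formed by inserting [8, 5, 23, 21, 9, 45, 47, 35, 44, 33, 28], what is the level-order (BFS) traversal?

Tree insertion order: [8, 5, 23, 21, 9, 45, 47, 35, 44, 33, 28]
Tree (level-order array): [8, 5, 23, None, None, 21, 45, 9, None, 35, 47, None, None, 33, 44, None, None, 28]
BFS from the root, enqueuing left then right child of each popped node:
  queue [8] -> pop 8, enqueue [5, 23], visited so far: [8]
  queue [5, 23] -> pop 5, enqueue [none], visited so far: [8, 5]
  queue [23] -> pop 23, enqueue [21, 45], visited so far: [8, 5, 23]
  queue [21, 45] -> pop 21, enqueue [9], visited so far: [8, 5, 23, 21]
  queue [45, 9] -> pop 45, enqueue [35, 47], visited so far: [8, 5, 23, 21, 45]
  queue [9, 35, 47] -> pop 9, enqueue [none], visited so far: [8, 5, 23, 21, 45, 9]
  queue [35, 47] -> pop 35, enqueue [33, 44], visited so far: [8, 5, 23, 21, 45, 9, 35]
  queue [47, 33, 44] -> pop 47, enqueue [none], visited so far: [8, 5, 23, 21, 45, 9, 35, 47]
  queue [33, 44] -> pop 33, enqueue [28], visited so far: [8, 5, 23, 21, 45, 9, 35, 47, 33]
  queue [44, 28] -> pop 44, enqueue [none], visited so far: [8, 5, 23, 21, 45, 9, 35, 47, 33, 44]
  queue [28] -> pop 28, enqueue [none], visited so far: [8, 5, 23, 21, 45, 9, 35, 47, 33, 44, 28]
Result: [8, 5, 23, 21, 45, 9, 35, 47, 33, 44, 28]


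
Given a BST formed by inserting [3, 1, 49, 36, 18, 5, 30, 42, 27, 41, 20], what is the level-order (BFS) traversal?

Tree insertion order: [3, 1, 49, 36, 18, 5, 30, 42, 27, 41, 20]
Tree (level-order array): [3, 1, 49, None, None, 36, None, 18, 42, 5, 30, 41, None, None, None, 27, None, None, None, 20]
BFS from the root, enqueuing left then right child of each popped node:
  queue [3] -> pop 3, enqueue [1, 49], visited so far: [3]
  queue [1, 49] -> pop 1, enqueue [none], visited so far: [3, 1]
  queue [49] -> pop 49, enqueue [36], visited so far: [3, 1, 49]
  queue [36] -> pop 36, enqueue [18, 42], visited so far: [3, 1, 49, 36]
  queue [18, 42] -> pop 18, enqueue [5, 30], visited so far: [3, 1, 49, 36, 18]
  queue [42, 5, 30] -> pop 42, enqueue [41], visited so far: [3, 1, 49, 36, 18, 42]
  queue [5, 30, 41] -> pop 5, enqueue [none], visited so far: [3, 1, 49, 36, 18, 42, 5]
  queue [30, 41] -> pop 30, enqueue [27], visited so far: [3, 1, 49, 36, 18, 42, 5, 30]
  queue [41, 27] -> pop 41, enqueue [none], visited so far: [3, 1, 49, 36, 18, 42, 5, 30, 41]
  queue [27] -> pop 27, enqueue [20], visited so far: [3, 1, 49, 36, 18, 42, 5, 30, 41, 27]
  queue [20] -> pop 20, enqueue [none], visited so far: [3, 1, 49, 36, 18, 42, 5, 30, 41, 27, 20]
Result: [3, 1, 49, 36, 18, 42, 5, 30, 41, 27, 20]


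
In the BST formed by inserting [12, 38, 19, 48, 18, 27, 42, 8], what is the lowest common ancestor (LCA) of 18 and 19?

Tree insertion order: [12, 38, 19, 48, 18, 27, 42, 8]
Tree (level-order array): [12, 8, 38, None, None, 19, 48, 18, 27, 42]
In a BST, the LCA of p=18, q=19 is the first node v on the
root-to-leaf path with p <= v <= q (go left if both < v, right if both > v).
Walk from root:
  at 12: both 18 and 19 > 12, go right
  at 38: both 18 and 19 < 38, go left
  at 19: 18 <= 19 <= 19, this is the LCA
LCA = 19


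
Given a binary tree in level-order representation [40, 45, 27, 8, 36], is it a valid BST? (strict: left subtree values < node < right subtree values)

Level-order array: [40, 45, 27, 8, 36]
Validate using subtree bounds (lo, hi): at each node, require lo < value < hi,
then recurse left with hi=value and right with lo=value.
Preorder trace (stopping at first violation):
  at node 40 with bounds (-inf, +inf): OK
  at node 45 with bounds (-inf, 40): VIOLATION
Node 45 violates its bound: not (-inf < 45 < 40).
Result: Not a valid BST


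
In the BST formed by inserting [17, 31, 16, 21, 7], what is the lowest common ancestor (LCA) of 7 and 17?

Tree insertion order: [17, 31, 16, 21, 7]
Tree (level-order array): [17, 16, 31, 7, None, 21]
In a BST, the LCA of p=7, q=17 is the first node v on the
root-to-leaf path with p <= v <= q (go left if both < v, right if both > v).
Walk from root:
  at 17: 7 <= 17 <= 17, this is the LCA
LCA = 17


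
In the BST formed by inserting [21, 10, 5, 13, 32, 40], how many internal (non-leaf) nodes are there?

Tree built from: [21, 10, 5, 13, 32, 40]
Tree (level-order array): [21, 10, 32, 5, 13, None, 40]
Rule: An internal node has at least one child.
Per-node child counts:
  node 21: 2 child(ren)
  node 10: 2 child(ren)
  node 5: 0 child(ren)
  node 13: 0 child(ren)
  node 32: 1 child(ren)
  node 40: 0 child(ren)
Matching nodes: [21, 10, 32]
Count of internal (non-leaf) nodes: 3


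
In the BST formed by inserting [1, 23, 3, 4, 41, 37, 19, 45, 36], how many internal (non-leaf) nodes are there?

Tree built from: [1, 23, 3, 4, 41, 37, 19, 45, 36]
Tree (level-order array): [1, None, 23, 3, 41, None, 4, 37, 45, None, 19, 36]
Rule: An internal node has at least one child.
Per-node child counts:
  node 1: 1 child(ren)
  node 23: 2 child(ren)
  node 3: 1 child(ren)
  node 4: 1 child(ren)
  node 19: 0 child(ren)
  node 41: 2 child(ren)
  node 37: 1 child(ren)
  node 36: 0 child(ren)
  node 45: 0 child(ren)
Matching nodes: [1, 23, 3, 4, 41, 37]
Count of internal (non-leaf) nodes: 6


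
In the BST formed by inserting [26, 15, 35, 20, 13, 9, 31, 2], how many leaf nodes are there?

Tree built from: [26, 15, 35, 20, 13, 9, 31, 2]
Tree (level-order array): [26, 15, 35, 13, 20, 31, None, 9, None, None, None, None, None, 2]
Rule: A leaf has 0 children.
Per-node child counts:
  node 26: 2 child(ren)
  node 15: 2 child(ren)
  node 13: 1 child(ren)
  node 9: 1 child(ren)
  node 2: 0 child(ren)
  node 20: 0 child(ren)
  node 35: 1 child(ren)
  node 31: 0 child(ren)
Matching nodes: [2, 20, 31]
Count of leaf nodes: 3


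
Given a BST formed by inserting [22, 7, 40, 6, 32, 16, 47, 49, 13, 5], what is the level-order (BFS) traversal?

Tree insertion order: [22, 7, 40, 6, 32, 16, 47, 49, 13, 5]
Tree (level-order array): [22, 7, 40, 6, 16, 32, 47, 5, None, 13, None, None, None, None, 49]
BFS from the root, enqueuing left then right child of each popped node:
  queue [22] -> pop 22, enqueue [7, 40], visited so far: [22]
  queue [7, 40] -> pop 7, enqueue [6, 16], visited so far: [22, 7]
  queue [40, 6, 16] -> pop 40, enqueue [32, 47], visited so far: [22, 7, 40]
  queue [6, 16, 32, 47] -> pop 6, enqueue [5], visited so far: [22, 7, 40, 6]
  queue [16, 32, 47, 5] -> pop 16, enqueue [13], visited so far: [22, 7, 40, 6, 16]
  queue [32, 47, 5, 13] -> pop 32, enqueue [none], visited so far: [22, 7, 40, 6, 16, 32]
  queue [47, 5, 13] -> pop 47, enqueue [49], visited so far: [22, 7, 40, 6, 16, 32, 47]
  queue [5, 13, 49] -> pop 5, enqueue [none], visited so far: [22, 7, 40, 6, 16, 32, 47, 5]
  queue [13, 49] -> pop 13, enqueue [none], visited so far: [22, 7, 40, 6, 16, 32, 47, 5, 13]
  queue [49] -> pop 49, enqueue [none], visited so far: [22, 7, 40, 6, 16, 32, 47, 5, 13, 49]
Result: [22, 7, 40, 6, 16, 32, 47, 5, 13, 49]


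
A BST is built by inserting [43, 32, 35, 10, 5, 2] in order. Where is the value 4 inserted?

Starting tree (level order): [43, 32, None, 10, 35, 5, None, None, None, 2]
Insertion path: 43 -> 32 -> 10 -> 5 -> 2
Result: insert 4 as right child of 2
Final tree (level order): [43, 32, None, 10, 35, 5, None, None, None, 2, None, None, 4]


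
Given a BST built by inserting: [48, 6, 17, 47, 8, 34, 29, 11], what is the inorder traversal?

Tree insertion order: [48, 6, 17, 47, 8, 34, 29, 11]
Tree (level-order array): [48, 6, None, None, 17, 8, 47, None, 11, 34, None, None, None, 29]
Inorder traversal: [6, 8, 11, 17, 29, 34, 47, 48]


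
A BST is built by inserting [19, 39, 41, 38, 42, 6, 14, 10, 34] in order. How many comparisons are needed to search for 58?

Search path for 58: 19 -> 39 -> 41 -> 42
Found: False
Comparisons: 4


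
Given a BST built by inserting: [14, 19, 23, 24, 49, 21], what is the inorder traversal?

Tree insertion order: [14, 19, 23, 24, 49, 21]
Tree (level-order array): [14, None, 19, None, 23, 21, 24, None, None, None, 49]
Inorder traversal: [14, 19, 21, 23, 24, 49]


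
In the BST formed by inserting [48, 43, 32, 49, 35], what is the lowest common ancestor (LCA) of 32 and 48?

Tree insertion order: [48, 43, 32, 49, 35]
Tree (level-order array): [48, 43, 49, 32, None, None, None, None, 35]
In a BST, the LCA of p=32, q=48 is the first node v on the
root-to-leaf path with p <= v <= q (go left if both < v, right if both > v).
Walk from root:
  at 48: 32 <= 48 <= 48, this is the LCA
LCA = 48


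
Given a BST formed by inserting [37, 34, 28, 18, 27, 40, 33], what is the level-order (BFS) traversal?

Tree insertion order: [37, 34, 28, 18, 27, 40, 33]
Tree (level-order array): [37, 34, 40, 28, None, None, None, 18, 33, None, 27]
BFS from the root, enqueuing left then right child of each popped node:
  queue [37] -> pop 37, enqueue [34, 40], visited so far: [37]
  queue [34, 40] -> pop 34, enqueue [28], visited so far: [37, 34]
  queue [40, 28] -> pop 40, enqueue [none], visited so far: [37, 34, 40]
  queue [28] -> pop 28, enqueue [18, 33], visited so far: [37, 34, 40, 28]
  queue [18, 33] -> pop 18, enqueue [27], visited so far: [37, 34, 40, 28, 18]
  queue [33, 27] -> pop 33, enqueue [none], visited so far: [37, 34, 40, 28, 18, 33]
  queue [27] -> pop 27, enqueue [none], visited so far: [37, 34, 40, 28, 18, 33, 27]
Result: [37, 34, 40, 28, 18, 33, 27]


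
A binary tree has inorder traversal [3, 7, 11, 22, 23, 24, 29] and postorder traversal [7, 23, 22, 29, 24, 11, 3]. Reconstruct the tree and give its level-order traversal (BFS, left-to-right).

Inorder:   [3, 7, 11, 22, 23, 24, 29]
Postorder: [7, 23, 22, 29, 24, 11, 3]
Algorithm: postorder visits root last, so walk postorder right-to-left;
each value is the root of the current inorder slice — split it at that
value, recurse on the right subtree first, then the left.
Recursive splits:
  root=3; inorder splits into left=[], right=[7, 11, 22, 23, 24, 29]
  root=11; inorder splits into left=[7], right=[22, 23, 24, 29]
  root=24; inorder splits into left=[22, 23], right=[29]
  root=29; inorder splits into left=[], right=[]
  root=22; inorder splits into left=[], right=[23]
  root=23; inorder splits into left=[], right=[]
  root=7; inorder splits into left=[], right=[]
Reconstructed level-order: [3, 11, 7, 24, 22, 29, 23]


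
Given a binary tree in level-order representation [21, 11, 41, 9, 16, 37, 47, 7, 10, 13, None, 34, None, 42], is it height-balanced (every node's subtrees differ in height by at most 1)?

Tree (level-order array): [21, 11, 41, 9, 16, 37, 47, 7, 10, 13, None, 34, None, 42]
Definition: a tree is height-balanced if, at every node, |h(left) - h(right)| <= 1 (empty subtree has height -1).
Bottom-up per-node check:
  node 7: h_left=-1, h_right=-1, diff=0 [OK], height=0
  node 10: h_left=-1, h_right=-1, diff=0 [OK], height=0
  node 9: h_left=0, h_right=0, diff=0 [OK], height=1
  node 13: h_left=-1, h_right=-1, diff=0 [OK], height=0
  node 16: h_left=0, h_right=-1, diff=1 [OK], height=1
  node 11: h_left=1, h_right=1, diff=0 [OK], height=2
  node 34: h_left=-1, h_right=-1, diff=0 [OK], height=0
  node 37: h_left=0, h_right=-1, diff=1 [OK], height=1
  node 42: h_left=-1, h_right=-1, diff=0 [OK], height=0
  node 47: h_left=0, h_right=-1, diff=1 [OK], height=1
  node 41: h_left=1, h_right=1, diff=0 [OK], height=2
  node 21: h_left=2, h_right=2, diff=0 [OK], height=3
All nodes satisfy the balance condition.
Result: Balanced


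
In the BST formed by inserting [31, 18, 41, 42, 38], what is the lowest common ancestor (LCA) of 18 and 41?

Tree insertion order: [31, 18, 41, 42, 38]
Tree (level-order array): [31, 18, 41, None, None, 38, 42]
In a BST, the LCA of p=18, q=41 is the first node v on the
root-to-leaf path with p <= v <= q (go left if both < v, right if both > v).
Walk from root:
  at 31: 18 <= 31 <= 41, this is the LCA
LCA = 31


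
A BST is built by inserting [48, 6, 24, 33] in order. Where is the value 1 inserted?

Starting tree (level order): [48, 6, None, None, 24, None, 33]
Insertion path: 48 -> 6
Result: insert 1 as left child of 6
Final tree (level order): [48, 6, None, 1, 24, None, None, None, 33]


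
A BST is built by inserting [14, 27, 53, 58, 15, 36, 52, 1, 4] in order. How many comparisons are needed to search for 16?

Search path for 16: 14 -> 27 -> 15
Found: False
Comparisons: 3


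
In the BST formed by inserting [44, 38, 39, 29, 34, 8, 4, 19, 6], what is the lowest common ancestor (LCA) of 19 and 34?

Tree insertion order: [44, 38, 39, 29, 34, 8, 4, 19, 6]
Tree (level-order array): [44, 38, None, 29, 39, 8, 34, None, None, 4, 19, None, None, None, 6]
In a BST, the LCA of p=19, q=34 is the first node v on the
root-to-leaf path with p <= v <= q (go left if both < v, right if both > v).
Walk from root:
  at 44: both 19 and 34 < 44, go left
  at 38: both 19 and 34 < 38, go left
  at 29: 19 <= 29 <= 34, this is the LCA
LCA = 29


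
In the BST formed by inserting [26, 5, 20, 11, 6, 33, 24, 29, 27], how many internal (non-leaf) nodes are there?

Tree built from: [26, 5, 20, 11, 6, 33, 24, 29, 27]
Tree (level-order array): [26, 5, 33, None, 20, 29, None, 11, 24, 27, None, 6]
Rule: An internal node has at least one child.
Per-node child counts:
  node 26: 2 child(ren)
  node 5: 1 child(ren)
  node 20: 2 child(ren)
  node 11: 1 child(ren)
  node 6: 0 child(ren)
  node 24: 0 child(ren)
  node 33: 1 child(ren)
  node 29: 1 child(ren)
  node 27: 0 child(ren)
Matching nodes: [26, 5, 20, 11, 33, 29]
Count of internal (non-leaf) nodes: 6


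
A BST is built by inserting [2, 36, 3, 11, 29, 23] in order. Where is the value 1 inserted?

Starting tree (level order): [2, None, 36, 3, None, None, 11, None, 29, 23]
Insertion path: 2
Result: insert 1 as left child of 2
Final tree (level order): [2, 1, 36, None, None, 3, None, None, 11, None, 29, 23]


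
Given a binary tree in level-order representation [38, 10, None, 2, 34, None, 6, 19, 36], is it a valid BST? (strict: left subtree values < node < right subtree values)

Level-order array: [38, 10, None, 2, 34, None, 6, 19, 36]
Validate using subtree bounds (lo, hi): at each node, require lo < value < hi,
then recurse left with hi=value and right with lo=value.
Preorder trace (stopping at first violation):
  at node 38 with bounds (-inf, +inf): OK
  at node 10 with bounds (-inf, 38): OK
  at node 2 with bounds (-inf, 10): OK
  at node 6 with bounds (2, 10): OK
  at node 34 with bounds (10, 38): OK
  at node 19 with bounds (10, 34): OK
  at node 36 with bounds (34, 38): OK
No violation found at any node.
Result: Valid BST


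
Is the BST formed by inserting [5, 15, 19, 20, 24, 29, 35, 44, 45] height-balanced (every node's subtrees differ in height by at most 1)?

Tree (level-order array): [5, None, 15, None, 19, None, 20, None, 24, None, 29, None, 35, None, 44, None, 45]
Definition: a tree is height-balanced if, at every node, |h(left) - h(right)| <= 1 (empty subtree has height -1).
Bottom-up per-node check:
  node 45: h_left=-1, h_right=-1, diff=0 [OK], height=0
  node 44: h_left=-1, h_right=0, diff=1 [OK], height=1
  node 35: h_left=-1, h_right=1, diff=2 [FAIL (|-1-1|=2 > 1)], height=2
  node 29: h_left=-1, h_right=2, diff=3 [FAIL (|-1-2|=3 > 1)], height=3
  node 24: h_left=-1, h_right=3, diff=4 [FAIL (|-1-3|=4 > 1)], height=4
  node 20: h_left=-1, h_right=4, diff=5 [FAIL (|-1-4|=5 > 1)], height=5
  node 19: h_left=-1, h_right=5, diff=6 [FAIL (|-1-5|=6 > 1)], height=6
  node 15: h_left=-1, h_right=6, diff=7 [FAIL (|-1-6|=7 > 1)], height=7
  node 5: h_left=-1, h_right=7, diff=8 [FAIL (|-1-7|=8 > 1)], height=8
Node 35 violates the condition: |-1 - 1| = 2 > 1.
Result: Not balanced


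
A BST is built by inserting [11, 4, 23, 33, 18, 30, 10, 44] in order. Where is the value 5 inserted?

Starting tree (level order): [11, 4, 23, None, 10, 18, 33, None, None, None, None, 30, 44]
Insertion path: 11 -> 4 -> 10
Result: insert 5 as left child of 10
Final tree (level order): [11, 4, 23, None, 10, 18, 33, 5, None, None, None, 30, 44]


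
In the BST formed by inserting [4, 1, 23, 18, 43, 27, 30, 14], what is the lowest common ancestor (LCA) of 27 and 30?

Tree insertion order: [4, 1, 23, 18, 43, 27, 30, 14]
Tree (level-order array): [4, 1, 23, None, None, 18, 43, 14, None, 27, None, None, None, None, 30]
In a BST, the LCA of p=27, q=30 is the first node v on the
root-to-leaf path with p <= v <= q (go left if both < v, right if both > v).
Walk from root:
  at 4: both 27 and 30 > 4, go right
  at 23: both 27 and 30 > 23, go right
  at 43: both 27 and 30 < 43, go left
  at 27: 27 <= 27 <= 30, this is the LCA
LCA = 27


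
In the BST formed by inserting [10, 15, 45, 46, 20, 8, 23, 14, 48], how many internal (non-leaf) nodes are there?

Tree built from: [10, 15, 45, 46, 20, 8, 23, 14, 48]
Tree (level-order array): [10, 8, 15, None, None, 14, 45, None, None, 20, 46, None, 23, None, 48]
Rule: An internal node has at least one child.
Per-node child counts:
  node 10: 2 child(ren)
  node 8: 0 child(ren)
  node 15: 2 child(ren)
  node 14: 0 child(ren)
  node 45: 2 child(ren)
  node 20: 1 child(ren)
  node 23: 0 child(ren)
  node 46: 1 child(ren)
  node 48: 0 child(ren)
Matching nodes: [10, 15, 45, 20, 46]
Count of internal (non-leaf) nodes: 5


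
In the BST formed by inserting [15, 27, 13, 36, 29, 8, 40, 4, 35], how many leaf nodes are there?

Tree built from: [15, 27, 13, 36, 29, 8, 40, 4, 35]
Tree (level-order array): [15, 13, 27, 8, None, None, 36, 4, None, 29, 40, None, None, None, 35]
Rule: A leaf has 0 children.
Per-node child counts:
  node 15: 2 child(ren)
  node 13: 1 child(ren)
  node 8: 1 child(ren)
  node 4: 0 child(ren)
  node 27: 1 child(ren)
  node 36: 2 child(ren)
  node 29: 1 child(ren)
  node 35: 0 child(ren)
  node 40: 0 child(ren)
Matching nodes: [4, 35, 40]
Count of leaf nodes: 3


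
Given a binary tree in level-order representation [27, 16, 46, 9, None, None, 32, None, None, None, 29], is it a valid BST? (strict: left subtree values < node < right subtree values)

Level-order array: [27, 16, 46, 9, None, None, 32, None, None, None, 29]
Validate using subtree bounds (lo, hi): at each node, require lo < value < hi,
then recurse left with hi=value and right with lo=value.
Preorder trace (stopping at first violation):
  at node 27 with bounds (-inf, +inf): OK
  at node 16 with bounds (-inf, 27): OK
  at node 9 with bounds (-inf, 16): OK
  at node 46 with bounds (27, +inf): OK
  at node 32 with bounds (46, +inf): VIOLATION
Node 32 violates its bound: not (46 < 32 < +inf).
Result: Not a valid BST


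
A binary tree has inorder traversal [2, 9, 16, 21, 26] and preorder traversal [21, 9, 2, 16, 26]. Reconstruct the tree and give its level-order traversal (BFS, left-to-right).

Inorder:  [2, 9, 16, 21, 26]
Preorder: [21, 9, 2, 16, 26]
Algorithm: preorder visits root first, so consume preorder in order;
for each root, split the current inorder slice at that value into
left-subtree inorder and right-subtree inorder, then recurse.
Recursive splits:
  root=21; inorder splits into left=[2, 9, 16], right=[26]
  root=9; inorder splits into left=[2], right=[16]
  root=2; inorder splits into left=[], right=[]
  root=16; inorder splits into left=[], right=[]
  root=26; inorder splits into left=[], right=[]
Reconstructed level-order: [21, 9, 26, 2, 16]


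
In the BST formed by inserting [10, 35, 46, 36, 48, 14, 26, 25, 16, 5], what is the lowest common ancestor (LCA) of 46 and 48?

Tree insertion order: [10, 35, 46, 36, 48, 14, 26, 25, 16, 5]
Tree (level-order array): [10, 5, 35, None, None, 14, 46, None, 26, 36, 48, 25, None, None, None, None, None, 16]
In a BST, the LCA of p=46, q=48 is the first node v on the
root-to-leaf path with p <= v <= q (go left if both < v, right if both > v).
Walk from root:
  at 10: both 46 and 48 > 10, go right
  at 35: both 46 and 48 > 35, go right
  at 46: 46 <= 46 <= 48, this is the LCA
LCA = 46


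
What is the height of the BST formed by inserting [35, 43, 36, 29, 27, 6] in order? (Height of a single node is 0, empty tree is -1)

Insertion order: [35, 43, 36, 29, 27, 6]
Tree (level-order array): [35, 29, 43, 27, None, 36, None, 6]
Compute height bottom-up (empty subtree = -1):
  height(6) = 1 + max(-1, -1) = 0
  height(27) = 1 + max(0, -1) = 1
  height(29) = 1 + max(1, -1) = 2
  height(36) = 1 + max(-1, -1) = 0
  height(43) = 1 + max(0, -1) = 1
  height(35) = 1 + max(2, 1) = 3
Height = 3


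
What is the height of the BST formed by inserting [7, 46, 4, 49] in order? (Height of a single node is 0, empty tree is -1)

Insertion order: [7, 46, 4, 49]
Tree (level-order array): [7, 4, 46, None, None, None, 49]
Compute height bottom-up (empty subtree = -1):
  height(4) = 1 + max(-1, -1) = 0
  height(49) = 1 + max(-1, -1) = 0
  height(46) = 1 + max(-1, 0) = 1
  height(7) = 1 + max(0, 1) = 2
Height = 2


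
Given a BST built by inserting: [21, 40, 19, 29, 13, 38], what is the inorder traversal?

Tree insertion order: [21, 40, 19, 29, 13, 38]
Tree (level-order array): [21, 19, 40, 13, None, 29, None, None, None, None, 38]
Inorder traversal: [13, 19, 21, 29, 38, 40]


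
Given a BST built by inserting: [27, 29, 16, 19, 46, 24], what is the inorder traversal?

Tree insertion order: [27, 29, 16, 19, 46, 24]
Tree (level-order array): [27, 16, 29, None, 19, None, 46, None, 24]
Inorder traversal: [16, 19, 24, 27, 29, 46]


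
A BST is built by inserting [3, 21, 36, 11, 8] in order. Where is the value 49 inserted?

Starting tree (level order): [3, None, 21, 11, 36, 8]
Insertion path: 3 -> 21 -> 36
Result: insert 49 as right child of 36
Final tree (level order): [3, None, 21, 11, 36, 8, None, None, 49]


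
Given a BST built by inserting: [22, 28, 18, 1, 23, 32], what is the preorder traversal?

Tree insertion order: [22, 28, 18, 1, 23, 32]
Tree (level-order array): [22, 18, 28, 1, None, 23, 32]
Preorder traversal: [22, 18, 1, 28, 23, 32]


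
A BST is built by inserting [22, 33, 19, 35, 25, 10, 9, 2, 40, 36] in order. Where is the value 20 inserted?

Starting tree (level order): [22, 19, 33, 10, None, 25, 35, 9, None, None, None, None, 40, 2, None, 36]
Insertion path: 22 -> 19
Result: insert 20 as right child of 19
Final tree (level order): [22, 19, 33, 10, 20, 25, 35, 9, None, None, None, None, None, None, 40, 2, None, 36]


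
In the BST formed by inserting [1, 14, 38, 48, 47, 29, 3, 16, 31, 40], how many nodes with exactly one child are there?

Tree built from: [1, 14, 38, 48, 47, 29, 3, 16, 31, 40]
Tree (level-order array): [1, None, 14, 3, 38, None, None, 29, 48, 16, 31, 47, None, None, None, None, None, 40]
Rule: These are nodes with exactly 1 non-null child.
Per-node child counts:
  node 1: 1 child(ren)
  node 14: 2 child(ren)
  node 3: 0 child(ren)
  node 38: 2 child(ren)
  node 29: 2 child(ren)
  node 16: 0 child(ren)
  node 31: 0 child(ren)
  node 48: 1 child(ren)
  node 47: 1 child(ren)
  node 40: 0 child(ren)
Matching nodes: [1, 48, 47]
Count of nodes with exactly one child: 3


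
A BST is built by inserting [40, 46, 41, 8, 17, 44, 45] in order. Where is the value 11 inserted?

Starting tree (level order): [40, 8, 46, None, 17, 41, None, None, None, None, 44, None, 45]
Insertion path: 40 -> 8 -> 17
Result: insert 11 as left child of 17
Final tree (level order): [40, 8, 46, None, 17, 41, None, 11, None, None, 44, None, None, None, 45]


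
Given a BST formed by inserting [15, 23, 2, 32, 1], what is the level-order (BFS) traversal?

Tree insertion order: [15, 23, 2, 32, 1]
Tree (level-order array): [15, 2, 23, 1, None, None, 32]
BFS from the root, enqueuing left then right child of each popped node:
  queue [15] -> pop 15, enqueue [2, 23], visited so far: [15]
  queue [2, 23] -> pop 2, enqueue [1], visited so far: [15, 2]
  queue [23, 1] -> pop 23, enqueue [32], visited so far: [15, 2, 23]
  queue [1, 32] -> pop 1, enqueue [none], visited so far: [15, 2, 23, 1]
  queue [32] -> pop 32, enqueue [none], visited so far: [15, 2, 23, 1, 32]
Result: [15, 2, 23, 1, 32]


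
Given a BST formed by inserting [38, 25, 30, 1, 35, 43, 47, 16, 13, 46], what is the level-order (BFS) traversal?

Tree insertion order: [38, 25, 30, 1, 35, 43, 47, 16, 13, 46]
Tree (level-order array): [38, 25, 43, 1, 30, None, 47, None, 16, None, 35, 46, None, 13]
BFS from the root, enqueuing left then right child of each popped node:
  queue [38] -> pop 38, enqueue [25, 43], visited so far: [38]
  queue [25, 43] -> pop 25, enqueue [1, 30], visited so far: [38, 25]
  queue [43, 1, 30] -> pop 43, enqueue [47], visited so far: [38, 25, 43]
  queue [1, 30, 47] -> pop 1, enqueue [16], visited so far: [38, 25, 43, 1]
  queue [30, 47, 16] -> pop 30, enqueue [35], visited so far: [38, 25, 43, 1, 30]
  queue [47, 16, 35] -> pop 47, enqueue [46], visited so far: [38, 25, 43, 1, 30, 47]
  queue [16, 35, 46] -> pop 16, enqueue [13], visited so far: [38, 25, 43, 1, 30, 47, 16]
  queue [35, 46, 13] -> pop 35, enqueue [none], visited so far: [38, 25, 43, 1, 30, 47, 16, 35]
  queue [46, 13] -> pop 46, enqueue [none], visited so far: [38, 25, 43, 1, 30, 47, 16, 35, 46]
  queue [13] -> pop 13, enqueue [none], visited so far: [38, 25, 43, 1, 30, 47, 16, 35, 46, 13]
Result: [38, 25, 43, 1, 30, 47, 16, 35, 46, 13]


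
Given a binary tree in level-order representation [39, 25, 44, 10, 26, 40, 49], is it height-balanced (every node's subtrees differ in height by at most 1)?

Tree (level-order array): [39, 25, 44, 10, 26, 40, 49]
Definition: a tree is height-balanced if, at every node, |h(left) - h(right)| <= 1 (empty subtree has height -1).
Bottom-up per-node check:
  node 10: h_left=-1, h_right=-1, diff=0 [OK], height=0
  node 26: h_left=-1, h_right=-1, diff=0 [OK], height=0
  node 25: h_left=0, h_right=0, diff=0 [OK], height=1
  node 40: h_left=-1, h_right=-1, diff=0 [OK], height=0
  node 49: h_left=-1, h_right=-1, diff=0 [OK], height=0
  node 44: h_left=0, h_right=0, diff=0 [OK], height=1
  node 39: h_left=1, h_right=1, diff=0 [OK], height=2
All nodes satisfy the balance condition.
Result: Balanced


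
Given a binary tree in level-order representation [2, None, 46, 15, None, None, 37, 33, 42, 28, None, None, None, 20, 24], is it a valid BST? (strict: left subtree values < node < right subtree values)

Level-order array: [2, None, 46, 15, None, None, 37, 33, 42, 28, None, None, None, 20, 24]
Validate using subtree bounds (lo, hi): at each node, require lo < value < hi,
then recurse left with hi=value and right with lo=value.
Preorder trace (stopping at first violation):
  at node 2 with bounds (-inf, +inf): OK
  at node 46 with bounds (2, +inf): OK
  at node 15 with bounds (2, 46): OK
  at node 37 with bounds (15, 46): OK
  at node 33 with bounds (15, 37): OK
  at node 28 with bounds (15, 33): OK
  at node 20 with bounds (15, 28): OK
  at node 24 with bounds (28, 33): VIOLATION
Node 24 violates its bound: not (28 < 24 < 33).
Result: Not a valid BST
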